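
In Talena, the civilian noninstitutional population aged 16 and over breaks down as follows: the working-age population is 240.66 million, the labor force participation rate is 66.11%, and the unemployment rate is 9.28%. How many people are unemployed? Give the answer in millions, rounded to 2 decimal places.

About 14.76 million are unemployed.

Labor force = 0.6611 × 240.66 = 159.10 million.
Unemployed = 0.0928 × 159.10 ≈ 14.76 million.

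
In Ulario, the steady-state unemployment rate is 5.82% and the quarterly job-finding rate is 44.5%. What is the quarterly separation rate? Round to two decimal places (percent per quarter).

Separation rate ≈ 2.75% per quarter.

From u* = s/(s+f): s = u·f/(1−u).
s = 0.0582 × 44.5 / (1 − 0.0582) = 2.5899 / 0.9418 ≈ 2.75% per quarter.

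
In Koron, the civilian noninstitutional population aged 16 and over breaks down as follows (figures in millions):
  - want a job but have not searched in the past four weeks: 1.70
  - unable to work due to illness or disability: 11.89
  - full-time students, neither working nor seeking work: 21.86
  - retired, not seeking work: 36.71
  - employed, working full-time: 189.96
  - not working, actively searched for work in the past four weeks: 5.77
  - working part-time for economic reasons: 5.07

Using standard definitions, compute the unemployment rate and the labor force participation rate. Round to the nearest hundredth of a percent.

Employed = 189.96 + 5.07 = 195.03 million (anyone who worked, including part-time for economic reasons, counts as employed).
Unemployed = 5.77 million.
Labor force = 195.03 + 5.77 = 200.80 million.
Not in labor force = 1.70 + 11.89 + 21.86 + 36.71 = 72.16 million (those not working and not actively searching are outside the labor force — including those who want a job but have given up searching).
Civilian working-age population = 200.80 + 72.16 = 272.96 million.
Unemployment rate = 5.77 / 200.80 = 2.87%.
Labor force participation rate = 200.80 / 272.96 = 73.56%.

Unemployment rate ≈ 2.87%; labor force participation rate ≈ 73.56%.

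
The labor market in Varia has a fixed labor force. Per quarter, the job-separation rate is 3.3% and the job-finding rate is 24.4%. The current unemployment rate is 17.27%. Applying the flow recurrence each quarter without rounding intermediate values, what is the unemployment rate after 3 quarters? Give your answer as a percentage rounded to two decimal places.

Unemployment rate after three quarters ≈ 13.94%.

With a fixed labor force, u_{t+1} = u_t + s·(1−u_t) − f·u_t = u_t·(1−s−f) + s.
Here 1−s−f = 0.723 and s = 0.033.
u_1 = 0.172700 × 0.723 + 0.033 = 0.157862.
u_2 = 0.157862 × 0.723 + 0.033 = 0.147134.
u_3 = 0.147134 × 0.723 + 0.033 = 0.139378.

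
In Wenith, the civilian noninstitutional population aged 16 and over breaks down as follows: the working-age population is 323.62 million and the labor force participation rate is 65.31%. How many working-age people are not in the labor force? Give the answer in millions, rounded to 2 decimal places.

About 112.26 million are not in the labor force.

Share not in the labor force = 1 − 0.6531 = 0.3469.
Not in labor force = 0.3469 × 323.62 ≈ 112.26 million.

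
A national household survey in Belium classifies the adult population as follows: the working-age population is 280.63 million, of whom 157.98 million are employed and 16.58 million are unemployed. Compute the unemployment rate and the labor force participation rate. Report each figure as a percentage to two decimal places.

Labor force = employed + unemployed = 157.98 + 16.58 = 174.56 million.
Unemployment rate = 16.58 / 174.56 = 9.50%.
Labor force participation rate = 174.56 / 280.63 = 62.20%.

Unemployment rate ≈ 9.50%; labor force participation rate ≈ 62.20%.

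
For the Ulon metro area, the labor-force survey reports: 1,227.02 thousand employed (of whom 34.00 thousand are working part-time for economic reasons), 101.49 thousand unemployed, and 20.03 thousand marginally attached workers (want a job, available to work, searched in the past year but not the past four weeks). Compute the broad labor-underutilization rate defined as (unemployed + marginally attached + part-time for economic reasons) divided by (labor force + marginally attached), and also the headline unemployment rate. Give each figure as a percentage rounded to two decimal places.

Labor force = 1,227.02 + 101.49 = 1,328.51 thousand.
Numerator = 101.49 + 20.03 + 34.00 = 155.52 thousand.
Denominator = 1,328.51 + 20.03 = 1,348.54 thousand.
Broad rate = 155.52 / 1,348.54 = 11.53%.
Headline unemployment rate = 101.49 / 1,328.51 = 7.64%.

Broad underutilization rate ≈ 11.53%; headline unemployment rate ≈ 7.64%.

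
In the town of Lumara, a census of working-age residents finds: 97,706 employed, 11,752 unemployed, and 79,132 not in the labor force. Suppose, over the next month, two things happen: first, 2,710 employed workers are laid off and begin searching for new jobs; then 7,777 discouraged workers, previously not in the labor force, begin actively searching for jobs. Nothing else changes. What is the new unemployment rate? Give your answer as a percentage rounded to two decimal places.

Initially, labor force = 97,706 + 11,752 = 109,458, so u = 11,752/109,458 = 10.74%.
After the first change, employed falls and unemployed rises by 2,710; labor force unchanged → E = 94,996, U = 14,462, labor force = 109,458.
After the second change, unemployed and labor force both rise by 7,777 → E = 94,996, U = 22,239, labor force = 117,235.
New unemployment rate = 22,239 / 117,235 = 18.97%.

New unemployment rate ≈ 18.97%.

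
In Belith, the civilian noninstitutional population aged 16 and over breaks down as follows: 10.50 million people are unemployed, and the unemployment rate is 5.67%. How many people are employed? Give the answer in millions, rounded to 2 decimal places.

About 174.69 million are employed.

Labor force = U / u = 10.50 / 0.0567 ≈ 185.19 million.
Employed = labor force − unemployed = 185.19 − 10.50 = 174.69 million.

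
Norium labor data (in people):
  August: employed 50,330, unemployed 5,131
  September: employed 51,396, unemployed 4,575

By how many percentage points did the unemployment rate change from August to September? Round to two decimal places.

August: labor force = 50,330 + 5,131 = 55,461; u = 5,131/55,461 = 9.25%.
September: labor force = 51,396 + 4,575 = 55,971; u = 4,575/55,971 = 8.17%.
Change = 8.17% − 9.25% = −1.08 pp.

The unemployment rate changed by −1.08 percentage points.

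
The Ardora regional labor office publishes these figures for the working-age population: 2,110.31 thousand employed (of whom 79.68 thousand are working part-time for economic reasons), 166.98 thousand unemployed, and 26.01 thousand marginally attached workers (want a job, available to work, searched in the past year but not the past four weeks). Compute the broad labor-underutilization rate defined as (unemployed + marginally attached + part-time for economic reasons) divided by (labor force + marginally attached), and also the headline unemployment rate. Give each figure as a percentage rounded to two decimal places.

Labor force = 2,110.31 + 166.98 = 2,277.29 thousand.
Numerator = 166.98 + 26.01 + 79.68 = 272.67 thousand.
Denominator = 2,277.29 + 26.01 = 2,303.30 thousand.
Broad rate = 272.67 / 2,303.30 = 11.84%.
Headline unemployment rate = 166.98 / 2,277.29 = 7.33%.

Broad underutilization rate ≈ 11.84%; headline unemployment rate ≈ 7.33%.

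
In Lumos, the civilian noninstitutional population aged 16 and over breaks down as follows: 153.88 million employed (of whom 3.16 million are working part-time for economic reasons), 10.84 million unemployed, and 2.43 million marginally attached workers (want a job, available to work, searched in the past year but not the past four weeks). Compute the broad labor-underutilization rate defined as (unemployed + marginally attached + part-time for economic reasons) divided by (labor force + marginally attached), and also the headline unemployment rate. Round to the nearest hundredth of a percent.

Broad underutilization rate ≈ 9.83%; headline unemployment rate ≈ 6.58%.

Labor force = 153.88 + 10.84 = 164.72 million.
Numerator = 10.84 + 2.43 + 3.16 = 16.43 million.
Denominator = 164.72 + 2.43 = 167.15 million.
Broad rate = 16.43 / 167.15 = 9.83%.
Headline unemployment rate = 10.84 / 164.72 = 6.58%.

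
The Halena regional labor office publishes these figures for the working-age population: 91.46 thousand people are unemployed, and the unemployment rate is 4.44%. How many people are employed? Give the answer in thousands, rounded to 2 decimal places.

About 1,968.45 thousand are employed.

Labor force = U / u = 91.46 / 0.0444 ≈ 2,059.91 thousand.
Employed = labor force − unemployed = 2,059.91 − 91.46 = 1,968.45 thousand.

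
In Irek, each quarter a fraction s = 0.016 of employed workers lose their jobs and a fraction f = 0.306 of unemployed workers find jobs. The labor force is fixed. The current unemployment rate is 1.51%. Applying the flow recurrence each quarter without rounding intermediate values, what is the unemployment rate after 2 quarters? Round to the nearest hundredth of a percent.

Unemployment rate after two quarters ≈ 3.38%.

With a fixed labor force, u_{t+1} = u_t + s·(1−u_t) − f·u_t = u_t·(1−s−f) + s.
Here 1−s−f = 0.678 and s = 0.016.
u_1 = 0.015100 × 0.678 + 0.016 = 0.026238.
u_2 = 0.026238 × 0.678 + 0.016 = 0.033789.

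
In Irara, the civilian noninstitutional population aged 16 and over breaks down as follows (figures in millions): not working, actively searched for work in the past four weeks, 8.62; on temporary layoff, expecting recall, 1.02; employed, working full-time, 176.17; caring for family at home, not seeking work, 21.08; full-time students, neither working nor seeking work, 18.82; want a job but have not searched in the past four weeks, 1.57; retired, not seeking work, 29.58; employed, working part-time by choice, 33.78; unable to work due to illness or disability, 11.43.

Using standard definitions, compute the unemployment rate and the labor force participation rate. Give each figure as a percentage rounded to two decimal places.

Unemployment rate ≈ 4.39%; labor force participation rate ≈ 72.70%.

Employed = 176.17 + 33.78 = 209.95 million.
Unemployed = 8.62 + 1.02 = 9.64 million (jobless and actively searching, or on temporary layoff).
Labor force = 209.95 + 9.64 = 219.59 million.
Not in labor force = 21.08 + 18.82 + 1.57 + 29.58 + 11.43 = 82.48 million (those not working and not actively searching are outside the labor force — including those who want a job but have given up searching).
Civilian working-age population = 219.59 + 82.48 = 302.07 million.
Unemployment rate = 9.64 / 219.59 = 4.39%.
Labor force participation rate = 219.59 / 302.07 = 72.70%.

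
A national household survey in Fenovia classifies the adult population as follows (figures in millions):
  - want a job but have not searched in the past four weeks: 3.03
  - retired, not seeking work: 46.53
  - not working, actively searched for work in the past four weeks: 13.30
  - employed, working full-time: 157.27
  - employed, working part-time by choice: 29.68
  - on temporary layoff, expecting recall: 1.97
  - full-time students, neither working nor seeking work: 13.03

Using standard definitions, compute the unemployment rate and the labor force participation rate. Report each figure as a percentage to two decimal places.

Employed = 157.27 + 29.68 = 186.95 million.
Unemployed = 13.30 + 1.97 = 15.27 million (jobless and actively searching, or on temporary layoff).
Labor force = 186.95 + 15.27 = 202.22 million.
Not in labor force = 3.03 + 46.53 + 13.03 = 62.59 million (those not working and not actively searching are outside the labor force — including those who want a job but have given up searching).
Civilian working-age population = 202.22 + 62.59 = 264.81 million.
Unemployment rate = 15.27 / 202.22 = 7.55%.
Labor force participation rate = 202.22 / 264.81 = 76.36%.

Unemployment rate ≈ 7.55%; labor force participation rate ≈ 76.36%.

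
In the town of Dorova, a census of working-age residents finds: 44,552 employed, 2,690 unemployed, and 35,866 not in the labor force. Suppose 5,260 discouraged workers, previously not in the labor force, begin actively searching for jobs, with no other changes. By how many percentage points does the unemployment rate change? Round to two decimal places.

The unemployment rate changes by +9.45 percentage points.

Initially, labor force = 44,552 + 2,690 = 47,242, so u = 2,690/47,242 = 5.69%.
After the change, unemployed and labor force both rise by 5,260 → E = 44,552, U = 7,950, labor force = 52,502.
New unemployment rate = 7,950 / 52,502 = 15.14%.
Change = 15.14% − 5.69% = +9.45 percentage points.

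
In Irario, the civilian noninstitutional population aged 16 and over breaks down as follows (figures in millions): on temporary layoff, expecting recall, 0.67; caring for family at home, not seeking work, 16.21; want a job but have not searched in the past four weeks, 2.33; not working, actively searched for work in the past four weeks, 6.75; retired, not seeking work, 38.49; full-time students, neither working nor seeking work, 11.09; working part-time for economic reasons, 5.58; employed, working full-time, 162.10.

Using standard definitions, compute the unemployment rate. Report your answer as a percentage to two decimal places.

Unemployment rate ≈ 4.24%.

Employed = 5.58 + 162.10 = 167.68 million (anyone who worked, including part-time for economic reasons, counts as employed).
Unemployed = 0.67 + 6.75 = 7.42 million (jobless and actively searching, or on temporary layoff).
Labor force = 167.68 + 7.42 = 175.10 million.
Unemployment rate = 7.42 / 175.10 = 4.24%.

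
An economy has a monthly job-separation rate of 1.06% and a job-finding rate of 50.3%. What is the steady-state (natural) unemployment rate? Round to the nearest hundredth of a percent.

Steady-state unemployment rate ≈ 2.06%.

At steady state the flows balance: s·E = f·U, so U/(E+U) = s/(s+f).
u* = 1.06 / (1.06 + 50.3) = 1.06 / 51.36 = 2.06%.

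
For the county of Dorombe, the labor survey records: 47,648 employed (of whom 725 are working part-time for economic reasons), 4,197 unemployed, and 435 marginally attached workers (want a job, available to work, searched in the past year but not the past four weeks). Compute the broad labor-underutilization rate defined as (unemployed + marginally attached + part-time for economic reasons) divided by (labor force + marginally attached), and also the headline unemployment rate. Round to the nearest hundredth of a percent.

Broad underutilization rate ≈ 10.25%; headline unemployment rate ≈ 8.10%.

Labor force = 47,648 + 4,197 = 51,845.
Numerator = 4,197 + 435 + 725 = 5,357.
Denominator = 51,845 + 435 = 52,280.
Broad rate = 5,357 / 52,280 = 10.25%.
Headline unemployment rate = 4,197 / 51,845 = 8.10%.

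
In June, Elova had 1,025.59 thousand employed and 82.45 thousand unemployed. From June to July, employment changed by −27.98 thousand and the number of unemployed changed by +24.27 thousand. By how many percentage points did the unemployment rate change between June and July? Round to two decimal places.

June: labor force = 1,025.59 + 82.45 = 1,108.04; u = 82.45/1,108.04 = 7.44%.
July: labor force = 997.61 + 106.72 = 1,104.33; u = 106.72/1,104.33 = 9.66%.
Change = 9.66% − 7.44% = +2.22 pp.

The unemployment rate changed by +2.22 percentage points.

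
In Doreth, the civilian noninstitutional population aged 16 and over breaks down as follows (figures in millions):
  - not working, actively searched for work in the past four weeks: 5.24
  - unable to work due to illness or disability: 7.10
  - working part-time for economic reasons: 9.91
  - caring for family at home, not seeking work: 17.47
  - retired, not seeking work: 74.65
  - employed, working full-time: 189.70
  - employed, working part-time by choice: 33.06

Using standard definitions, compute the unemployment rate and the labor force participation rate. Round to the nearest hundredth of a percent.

Employed = 9.91 + 189.70 + 33.06 = 232.67 million (anyone who worked, including part-time for economic reasons, counts as employed).
Unemployed = 5.24 million.
Labor force = 232.67 + 5.24 = 237.91 million.
Not in labor force = 7.10 + 17.47 + 74.65 = 99.22 million (those not working and not actively searching are outside the labor force).
Civilian working-age population = 237.91 + 99.22 = 337.13 million.
Unemployment rate = 5.24 / 237.91 = 2.20%.
Labor force participation rate = 237.91 / 337.13 = 70.57%.

Unemployment rate ≈ 2.20%; labor force participation rate ≈ 70.57%.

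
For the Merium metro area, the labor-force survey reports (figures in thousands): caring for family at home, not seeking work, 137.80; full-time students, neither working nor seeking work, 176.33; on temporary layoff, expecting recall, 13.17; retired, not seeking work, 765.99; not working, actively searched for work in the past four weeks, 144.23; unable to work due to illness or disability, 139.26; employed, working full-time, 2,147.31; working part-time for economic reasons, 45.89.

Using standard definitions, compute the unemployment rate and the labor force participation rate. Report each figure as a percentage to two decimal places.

Employed = 2,147.31 + 45.89 = 2,193.20 thousand (anyone who worked, including part-time for economic reasons, counts as employed).
Unemployed = 13.17 + 144.23 = 157.40 thousand (jobless and actively searching, or on temporary layoff).
Labor force = 2,193.20 + 157.40 = 2,350.60 thousand.
Not in labor force = 137.80 + 176.33 + 765.99 + 139.26 = 1,219.38 thousand (those not working and not actively searching are outside the labor force).
Civilian working-age population = 2,350.60 + 1,219.38 = 3,569.98 thousand.
Unemployment rate = 157.40 / 2,350.60 = 6.70%.
Labor force participation rate = 2,350.60 / 3,569.98 = 65.84%.

Unemployment rate ≈ 6.70%; labor force participation rate ≈ 65.84%.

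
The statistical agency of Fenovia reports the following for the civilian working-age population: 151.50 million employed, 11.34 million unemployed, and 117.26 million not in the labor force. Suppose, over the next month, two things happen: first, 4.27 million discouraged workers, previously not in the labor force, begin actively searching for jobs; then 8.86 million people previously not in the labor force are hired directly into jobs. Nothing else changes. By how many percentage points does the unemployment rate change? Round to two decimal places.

The unemployment rate changes by +1.91 percentage points.

Initially, labor force = 151.50 + 11.34 = 162.84 million, so u = 11.34/162.84 = 6.96%.
After the first change, unemployed and labor force both rise by 4.27 → E = 151.50, U = 15.61, labor force = 167.11 million.
After the second change, employed and labor force both rise by 8.86; unemployed unchanged → E = 160.36, U = 15.61, labor force = 175.97 million.
New unemployment rate = 15.61 / 175.97 = 8.87%.
Change = 8.87% − 6.96% = +1.91 percentage points.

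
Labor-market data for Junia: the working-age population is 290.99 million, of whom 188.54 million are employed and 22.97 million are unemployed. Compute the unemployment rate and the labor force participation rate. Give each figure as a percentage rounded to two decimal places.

Labor force = employed + unemployed = 188.54 + 22.97 = 211.51 million.
Unemployment rate = 22.97 / 211.51 = 10.86%.
Labor force participation rate = 211.51 / 290.99 = 72.69%.

Unemployment rate ≈ 10.86%; labor force participation rate ≈ 72.69%.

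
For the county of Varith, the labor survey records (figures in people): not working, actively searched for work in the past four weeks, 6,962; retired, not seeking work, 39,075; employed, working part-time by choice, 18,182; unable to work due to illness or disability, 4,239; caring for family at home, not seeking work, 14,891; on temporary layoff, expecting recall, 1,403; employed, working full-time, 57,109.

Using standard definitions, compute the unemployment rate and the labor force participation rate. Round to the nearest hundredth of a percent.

Employed = 18,182 + 57,109 = 75,291.
Unemployed = 6,962 + 1,403 = 8,365 (jobless and actively searching, or on temporary layoff).
Labor force = 75,291 + 8,365 = 83,656.
Not in labor force = 39,075 + 4,239 + 14,891 = 58,205 (those not working and not actively searching are outside the labor force).
Civilian working-age population = 83,656 + 58,205 = 141,861.
Unemployment rate = 8,365 / 83,656 = 10.00%.
Labor force participation rate = 83,656 / 141,861 = 58.97%.

Unemployment rate ≈ 10.00%; labor force participation rate ≈ 58.97%.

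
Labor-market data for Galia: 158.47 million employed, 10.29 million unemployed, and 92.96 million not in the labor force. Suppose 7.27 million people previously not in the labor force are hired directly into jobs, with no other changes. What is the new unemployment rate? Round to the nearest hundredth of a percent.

Initially, labor force = 158.47 + 10.29 = 168.76 million, so u = 10.29/168.76 = 6.10%.
After the change, employed and labor force both rise by 7.27; unemployed unchanged → E = 165.74, U = 10.29, labor force = 176.03 million.
New unemployment rate = 10.29 / 176.03 = 5.85%.

New unemployment rate ≈ 5.85%.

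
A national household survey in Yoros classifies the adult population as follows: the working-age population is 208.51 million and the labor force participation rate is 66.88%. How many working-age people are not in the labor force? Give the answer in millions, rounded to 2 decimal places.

Share not in the labor force = 1 − 0.6688 = 0.3312.
Not in labor force = 0.3312 × 208.51 ≈ 69.06 million.

About 69.06 million are not in the labor force.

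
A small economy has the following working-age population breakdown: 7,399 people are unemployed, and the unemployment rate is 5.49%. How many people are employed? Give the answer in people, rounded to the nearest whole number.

Labor force = U / u = 7,399 / 0.0549 ≈ 134,772.
Employed = labor force − unemployed = 134,772 − 7,399 = 127,373.

About 127,373 are employed.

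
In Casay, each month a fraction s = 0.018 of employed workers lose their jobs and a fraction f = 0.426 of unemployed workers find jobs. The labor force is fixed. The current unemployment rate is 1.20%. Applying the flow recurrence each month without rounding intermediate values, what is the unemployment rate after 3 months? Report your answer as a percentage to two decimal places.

Unemployment rate after three months ≈ 3.56%.

With a fixed labor force, u_{t+1} = u_t + s·(1−u_t) − f·u_t = u_t·(1−s−f) + s.
Here 1−s−f = 0.556 and s = 0.018.
u_1 = 0.012000 × 0.556 + 0.018 = 0.024672.
u_2 = 0.024672 × 0.556 + 0.018 = 0.031718.
u_3 = 0.031718 × 0.556 + 0.018 = 0.035635.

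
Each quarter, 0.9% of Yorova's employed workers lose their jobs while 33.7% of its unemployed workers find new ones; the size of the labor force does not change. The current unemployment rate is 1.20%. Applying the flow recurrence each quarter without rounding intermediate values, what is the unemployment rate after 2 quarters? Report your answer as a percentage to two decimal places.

With a fixed labor force, u_{t+1} = u_t + s·(1−u_t) − f·u_t = u_t·(1−s−f) + s.
Here 1−s−f = 0.654 and s = 0.009.
u_1 = 0.012000 × 0.654 + 0.009 = 0.016848.
u_2 = 0.016848 × 0.654 + 0.009 = 0.020019.

Unemployment rate after two quarters ≈ 2.00%.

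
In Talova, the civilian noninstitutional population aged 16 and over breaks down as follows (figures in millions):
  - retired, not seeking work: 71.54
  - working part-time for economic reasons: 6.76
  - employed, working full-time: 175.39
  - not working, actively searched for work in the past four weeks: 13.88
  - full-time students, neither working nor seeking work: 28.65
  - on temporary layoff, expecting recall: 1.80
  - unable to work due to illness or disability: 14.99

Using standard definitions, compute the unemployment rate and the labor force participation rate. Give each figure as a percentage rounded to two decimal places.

Employed = 6.76 + 175.39 = 182.15 million (anyone who worked, including part-time for economic reasons, counts as employed).
Unemployed = 13.88 + 1.80 = 15.68 million (jobless and actively searching, or on temporary layoff).
Labor force = 182.15 + 15.68 = 197.83 million.
Not in labor force = 71.54 + 28.65 + 14.99 = 115.18 million (those not working and not actively searching are outside the labor force).
Civilian working-age population = 197.83 + 115.18 = 313.01 million.
Unemployment rate = 15.68 / 197.83 = 7.93%.
Labor force participation rate = 197.83 / 313.01 = 63.20%.

Unemployment rate ≈ 7.93%; labor force participation rate ≈ 63.20%.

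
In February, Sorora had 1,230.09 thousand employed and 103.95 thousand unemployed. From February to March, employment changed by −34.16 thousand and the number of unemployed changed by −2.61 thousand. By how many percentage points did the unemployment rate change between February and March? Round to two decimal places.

February: labor force = 1,230.09 + 103.95 = 1,334.04; u = 103.95/1,334.04 = 7.79%.
March: labor force = 1,195.93 + 101.34 = 1,297.27; u = 101.34/1,297.27 = 7.81%.
Change = 7.81% − 7.79% = +0.02 pp.

The unemployment rate changed by +0.02 percentage points.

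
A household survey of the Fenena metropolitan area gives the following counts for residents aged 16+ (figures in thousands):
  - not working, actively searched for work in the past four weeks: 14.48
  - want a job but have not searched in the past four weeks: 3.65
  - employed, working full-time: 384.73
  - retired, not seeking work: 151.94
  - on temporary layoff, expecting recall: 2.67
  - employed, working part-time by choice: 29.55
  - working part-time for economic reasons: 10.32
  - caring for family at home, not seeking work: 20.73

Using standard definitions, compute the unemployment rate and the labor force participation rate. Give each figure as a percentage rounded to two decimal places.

Unemployment rate ≈ 3.88%; labor force participation rate ≈ 71.47%.

Employed = 384.73 + 29.55 + 10.32 = 424.60 thousand (anyone who worked, including part-time for economic reasons, counts as employed).
Unemployed = 14.48 + 2.67 = 17.15 thousand (jobless and actively searching, or on temporary layoff).
Labor force = 424.60 + 17.15 = 441.75 thousand.
Not in labor force = 3.65 + 151.94 + 20.73 = 176.32 thousand (those not working and not actively searching are outside the labor force — including those who want a job but have given up searching).
Civilian working-age population = 441.75 + 176.32 = 618.07 thousand.
Unemployment rate = 17.15 / 441.75 = 3.88%.
Labor force participation rate = 441.75 / 618.07 = 71.47%.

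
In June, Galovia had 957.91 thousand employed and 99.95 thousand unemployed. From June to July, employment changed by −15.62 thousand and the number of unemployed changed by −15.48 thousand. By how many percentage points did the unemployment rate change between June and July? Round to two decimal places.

June: labor force = 957.91 + 99.95 = 1,057.86; u = 99.95/1,057.86 = 9.45%.
July: labor force = 942.29 + 84.47 = 1,026.76; u = 84.47/1,026.76 = 8.23%.
Change = 8.23% − 9.45% = −1.22 pp.

The unemployment rate changed by −1.22 percentage points.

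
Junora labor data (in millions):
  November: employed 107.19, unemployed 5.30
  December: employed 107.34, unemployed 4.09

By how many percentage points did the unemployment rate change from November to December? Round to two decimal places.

The unemployment rate changed by −1.04 percentage points.

November: labor force = 107.19 + 5.30 = 112.49; u = 5.30/112.49 = 4.71%.
December: labor force = 107.34 + 4.09 = 111.43; u = 4.09/111.43 = 3.67%.
Change = 3.67% − 4.71% = −1.04 pp.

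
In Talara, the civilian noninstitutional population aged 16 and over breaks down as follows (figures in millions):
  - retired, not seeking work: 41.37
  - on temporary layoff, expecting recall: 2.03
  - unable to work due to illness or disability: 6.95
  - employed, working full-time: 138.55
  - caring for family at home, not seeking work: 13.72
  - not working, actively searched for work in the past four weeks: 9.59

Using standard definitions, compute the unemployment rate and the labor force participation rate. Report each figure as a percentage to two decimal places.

Employed = 138.55 million.
Unemployed = 2.03 + 9.59 = 11.62 million (jobless and actively searching, or on temporary layoff).
Labor force = 138.55 + 11.62 = 150.17 million.
Not in labor force = 41.37 + 6.95 + 13.72 = 62.04 million (those not working and not actively searching are outside the labor force).
Civilian working-age population = 150.17 + 62.04 = 212.21 million.
Unemployment rate = 11.62 / 150.17 = 7.74%.
Labor force participation rate = 150.17 / 212.21 = 70.76%.

Unemployment rate ≈ 7.74%; labor force participation rate ≈ 70.76%.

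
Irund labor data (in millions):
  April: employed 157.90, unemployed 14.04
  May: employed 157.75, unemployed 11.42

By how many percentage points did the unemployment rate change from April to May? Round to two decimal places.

April: labor force = 157.90 + 14.04 = 171.94; u = 14.04/171.94 = 8.17%.
May: labor force = 157.75 + 11.42 = 169.17; u = 11.42/169.17 = 6.75%.
Change = 6.75% − 8.17% = −1.42 pp.

The unemployment rate changed by −1.42 percentage points.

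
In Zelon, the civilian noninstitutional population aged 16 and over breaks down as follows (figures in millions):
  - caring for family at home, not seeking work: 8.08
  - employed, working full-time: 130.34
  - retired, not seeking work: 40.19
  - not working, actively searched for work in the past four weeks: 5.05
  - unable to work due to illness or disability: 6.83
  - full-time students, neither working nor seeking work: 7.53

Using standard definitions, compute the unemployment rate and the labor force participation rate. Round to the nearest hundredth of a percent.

Unemployment rate ≈ 3.73%; labor force participation rate ≈ 68.37%.

Employed = 130.34 million.
Unemployed = 5.05 million.
Labor force = 130.34 + 5.05 = 135.39 million.
Not in labor force = 8.08 + 40.19 + 6.83 + 7.53 = 62.63 million (those not working and not actively searching are outside the labor force).
Civilian working-age population = 135.39 + 62.63 = 198.02 million.
Unemployment rate = 5.05 / 135.39 = 3.73%.
Labor force participation rate = 135.39 / 198.02 = 68.37%.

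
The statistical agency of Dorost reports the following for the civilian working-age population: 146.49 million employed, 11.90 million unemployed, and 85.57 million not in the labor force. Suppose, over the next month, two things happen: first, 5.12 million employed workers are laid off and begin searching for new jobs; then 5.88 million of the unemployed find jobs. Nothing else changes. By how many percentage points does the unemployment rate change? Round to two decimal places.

The unemployment rate changes by −0.48 percentage points.

Initially, labor force = 146.49 + 11.90 = 158.39 million, so u = 11.90/158.39 = 7.51%.
After the first change, employed falls and unemployed rises by 5.12; labor force unchanged → E = 141.37, U = 17.02, labor force = 158.39 million.
After the second change, unemployed falls and employed rises by 5.88; labor force unchanged → E = 147.25, U = 11.14, labor force = 158.39 million.
New unemployment rate = 11.14 / 158.39 = 7.03%.
Change = 7.03% − 7.51% = −0.48 percentage points.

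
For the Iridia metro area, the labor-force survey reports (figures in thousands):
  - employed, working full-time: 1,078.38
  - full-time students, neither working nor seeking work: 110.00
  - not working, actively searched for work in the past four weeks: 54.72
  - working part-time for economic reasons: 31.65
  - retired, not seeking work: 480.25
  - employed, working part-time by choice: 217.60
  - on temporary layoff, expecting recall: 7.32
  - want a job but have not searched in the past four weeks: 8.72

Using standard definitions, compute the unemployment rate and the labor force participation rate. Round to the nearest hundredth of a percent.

Unemployment rate ≈ 4.46%; labor force participation rate ≈ 69.88%.

Employed = 1,078.38 + 31.65 + 217.60 = 1,327.63 thousand (anyone who worked, including part-time for economic reasons, counts as employed).
Unemployed = 54.72 + 7.32 = 62.04 thousand (jobless and actively searching, or on temporary layoff).
Labor force = 1,327.63 + 62.04 = 1,389.67 thousand.
Not in labor force = 110.00 + 480.25 + 8.72 = 598.97 thousand (those not working and not actively searching are outside the labor force — including those who want a job but have given up searching).
Civilian working-age population = 1,389.67 + 598.97 = 1,988.64 thousand.
Unemployment rate = 62.04 / 1,389.67 = 4.46%.
Labor force participation rate = 1,389.67 / 1,988.64 = 69.88%.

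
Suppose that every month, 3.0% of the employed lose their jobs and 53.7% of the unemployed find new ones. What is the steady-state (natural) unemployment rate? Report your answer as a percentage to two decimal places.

Steady-state unemployment rate ≈ 5.29%.

At steady state the flows balance: s·E = f·U, so U/(E+U) = s/(s+f).
u* = 3.0 / (3.0 + 53.7) = 3.0 / 56.70 = 5.29%.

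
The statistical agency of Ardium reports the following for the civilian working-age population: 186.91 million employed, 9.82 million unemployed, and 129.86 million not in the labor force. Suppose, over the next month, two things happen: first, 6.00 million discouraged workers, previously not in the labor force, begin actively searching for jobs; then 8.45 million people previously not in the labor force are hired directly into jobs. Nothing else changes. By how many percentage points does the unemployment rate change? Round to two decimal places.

The unemployment rate changes by +2.50 percentage points.

Initially, labor force = 186.91 + 9.82 = 196.73 million, so u = 9.82/196.73 = 4.99%.
After the first change, unemployed and labor force both rise by 6.00 → E = 186.91, U = 15.82, labor force = 202.73 million.
After the second change, employed and labor force both rise by 8.45; unemployed unchanged → E = 195.36, U = 15.82, labor force = 211.18 million.
New unemployment rate = 15.82 / 211.18 = 7.49%.
Change = 7.49% − 4.99% = +2.50 percentage points.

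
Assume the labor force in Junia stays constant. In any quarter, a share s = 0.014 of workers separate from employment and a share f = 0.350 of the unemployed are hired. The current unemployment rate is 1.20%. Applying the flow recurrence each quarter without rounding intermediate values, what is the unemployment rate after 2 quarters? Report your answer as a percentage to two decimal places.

Unemployment rate after two quarters ≈ 2.78%.

With a fixed labor force, u_{t+1} = u_t + s·(1−u_t) − f·u_t = u_t·(1−s−f) + s.
Here 1−s−f = 0.636 and s = 0.014.
u_1 = 0.012000 × 0.636 + 0.014 = 0.021632.
u_2 = 0.021632 × 0.636 + 0.014 = 0.027758.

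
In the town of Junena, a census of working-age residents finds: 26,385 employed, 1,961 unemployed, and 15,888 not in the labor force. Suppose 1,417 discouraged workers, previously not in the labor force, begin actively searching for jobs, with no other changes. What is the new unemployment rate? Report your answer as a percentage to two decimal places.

Initially, labor force = 26,385 + 1,961 = 28,346, so u = 1,961/28,346 = 6.92%.
After the change, unemployed and labor force both rise by 1,417 → E = 26,385, U = 3,378, labor force = 29,763.
New unemployment rate = 3,378 / 29,763 = 11.35%.

New unemployment rate ≈ 11.35%.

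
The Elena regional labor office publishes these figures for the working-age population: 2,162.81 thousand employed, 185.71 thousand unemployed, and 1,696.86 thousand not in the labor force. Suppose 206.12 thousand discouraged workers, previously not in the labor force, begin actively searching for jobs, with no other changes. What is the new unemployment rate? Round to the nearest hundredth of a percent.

Initially, labor force = 2,162.81 + 185.71 = 2,348.52 thousand, so u = 185.71/2,348.52 = 7.91%.
After the change, unemployed and labor force both rise by 206.12 → E = 2,162.81, U = 391.83, labor force = 2,554.64 thousand.
New unemployment rate = 391.83 / 2,554.64 = 15.34%.

New unemployment rate ≈ 15.34%.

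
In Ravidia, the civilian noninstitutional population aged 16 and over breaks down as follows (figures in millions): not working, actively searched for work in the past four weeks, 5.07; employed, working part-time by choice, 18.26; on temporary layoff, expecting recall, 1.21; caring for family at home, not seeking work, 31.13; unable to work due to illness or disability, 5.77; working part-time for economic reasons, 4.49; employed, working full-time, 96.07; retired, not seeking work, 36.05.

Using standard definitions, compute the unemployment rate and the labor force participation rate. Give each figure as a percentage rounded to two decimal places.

Employed = 18.26 + 4.49 + 96.07 = 118.82 million (anyone who worked, including part-time for economic reasons, counts as employed).
Unemployed = 5.07 + 1.21 = 6.28 million (jobless and actively searching, or on temporary layoff).
Labor force = 118.82 + 6.28 = 125.10 million.
Not in labor force = 31.13 + 5.77 + 36.05 = 72.95 million (those not working and not actively searching are outside the labor force).
Civilian working-age population = 125.10 + 72.95 = 198.05 million.
Unemployment rate = 6.28 / 125.10 = 5.02%.
Labor force participation rate = 125.10 / 198.05 = 63.17%.

Unemployment rate ≈ 5.02%; labor force participation rate ≈ 63.17%.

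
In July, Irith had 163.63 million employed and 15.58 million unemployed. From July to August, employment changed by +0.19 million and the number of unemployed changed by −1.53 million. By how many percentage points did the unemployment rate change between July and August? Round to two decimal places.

The unemployment rate changed by −0.79 percentage points.

July: labor force = 163.63 + 15.58 = 179.21; u = 15.58/179.21 = 8.69%.
August: labor force = 163.82 + 14.05 = 177.87; u = 14.05/177.87 = 7.90%.
Change = 7.90% − 8.69% = −0.79 pp.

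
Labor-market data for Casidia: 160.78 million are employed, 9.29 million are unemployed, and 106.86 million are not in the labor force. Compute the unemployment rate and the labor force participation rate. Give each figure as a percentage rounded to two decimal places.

Unemployment rate ≈ 5.46%; labor force participation rate ≈ 61.41%.

Labor force = employed + unemployed = 160.78 + 9.29 = 170.07 million.
Working-age population = 170.07 + 106.86 = 276.93 million.
Unemployment rate = 9.29 / 170.07 = 5.46%.
Labor force participation rate = 170.07 / 276.93 = 61.41%.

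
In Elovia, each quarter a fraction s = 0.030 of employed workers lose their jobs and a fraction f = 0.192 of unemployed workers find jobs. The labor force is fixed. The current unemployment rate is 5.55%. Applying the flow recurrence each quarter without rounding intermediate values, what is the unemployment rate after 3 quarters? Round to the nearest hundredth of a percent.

Unemployment rate after three quarters ≈ 9.76%.

With a fixed labor force, u_{t+1} = u_t + s·(1−u_t) − f·u_t = u_t·(1−s−f) + s.
Here 1−s−f = 0.778 and s = 0.030.
u_1 = 0.055500 × 0.778 + 0.030 = 0.073179.
u_2 = 0.073179 × 0.778 + 0.030 = 0.086933.
u_3 = 0.086933 × 0.778 + 0.030 = 0.097634.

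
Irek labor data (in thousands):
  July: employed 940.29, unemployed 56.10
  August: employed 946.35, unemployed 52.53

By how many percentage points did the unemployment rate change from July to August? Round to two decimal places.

The unemployment rate changed by −0.37 percentage points.

July: labor force = 940.29 + 56.10 = 996.39; u = 56.10/996.39 = 5.63%.
August: labor force = 946.35 + 52.53 = 998.88; u = 52.53/998.88 = 5.26%.
Change = 5.26% − 5.63% = −0.37 pp.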